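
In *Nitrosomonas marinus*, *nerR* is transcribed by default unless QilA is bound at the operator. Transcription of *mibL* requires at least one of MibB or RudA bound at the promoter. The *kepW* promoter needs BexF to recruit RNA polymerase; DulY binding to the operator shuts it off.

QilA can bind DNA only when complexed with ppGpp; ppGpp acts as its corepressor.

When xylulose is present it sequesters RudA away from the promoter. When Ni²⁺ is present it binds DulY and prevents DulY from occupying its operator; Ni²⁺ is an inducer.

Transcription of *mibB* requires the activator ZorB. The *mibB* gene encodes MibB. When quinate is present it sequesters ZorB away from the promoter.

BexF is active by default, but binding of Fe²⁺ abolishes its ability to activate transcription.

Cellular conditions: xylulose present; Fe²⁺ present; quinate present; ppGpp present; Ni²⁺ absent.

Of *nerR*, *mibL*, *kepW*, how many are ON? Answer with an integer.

0

ppGpp is present, so QilA is active.
With repressor QilA bound, *nerR* is not transcribed.
→ *nerR* is OFF.
Quinate is present, so ZorB is inactive.
Required activator ZorB is absent, so *mibB* is not transcribed.
So MibB is not produced.
Xylulose is present, so RudA is inactive.
No activator is available at the *mibL* promoter, so *mibL* is not transcribed.
→ *mibL* is OFF.
Ni²⁺ is absent, so DulY is active.
Fe²⁺ is present, so BexF is inactive.
With repressor DulY bound, *kepW* is not transcribed.
→ *kepW* is OFF.
0 of the 3 genes are transcribed.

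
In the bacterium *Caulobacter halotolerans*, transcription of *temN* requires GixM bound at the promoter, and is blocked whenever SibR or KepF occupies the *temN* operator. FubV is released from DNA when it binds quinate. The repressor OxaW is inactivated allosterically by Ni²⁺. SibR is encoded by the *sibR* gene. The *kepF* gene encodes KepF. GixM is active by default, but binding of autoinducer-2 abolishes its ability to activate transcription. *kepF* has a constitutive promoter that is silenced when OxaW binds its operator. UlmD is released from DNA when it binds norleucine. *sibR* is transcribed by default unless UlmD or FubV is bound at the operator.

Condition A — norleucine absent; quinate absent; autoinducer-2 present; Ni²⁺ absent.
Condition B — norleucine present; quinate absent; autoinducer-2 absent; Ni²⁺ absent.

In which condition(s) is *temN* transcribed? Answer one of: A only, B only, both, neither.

B only

Condition A:
Norleucine is absent, so UlmD is active.
Quinate is absent, so FubV is active.
With repressor UlmD bound, *sibR* is not transcribed.
So SibR is not produced.
Autoinducer-2 is present, so GixM is inactive.
Ni²⁺ is absent, so OxaW is active.
With repressor OxaW bound, *kepF* is not transcribed.
So KepF is not produced.
Required activator GixM is absent, so *temN* is not transcribed.
→ *temN* is OFF in A.
Condition B:
Norleucine is present, so UlmD is inactive.
Quinate is absent, so FubV is active.
With repressor FubV bound, *sibR* is not transcribed.
So SibR is not produced.
Autoinducer-2 is absent, so GixM is active.
Ni²⁺ is absent, so OxaW is active.
With repressor OxaW bound, *kepF* is not transcribed.
So KepF is not produced.
No repressor is bound and GixM is active, so *temN* is transcribed.
→ *temN* is ON in B.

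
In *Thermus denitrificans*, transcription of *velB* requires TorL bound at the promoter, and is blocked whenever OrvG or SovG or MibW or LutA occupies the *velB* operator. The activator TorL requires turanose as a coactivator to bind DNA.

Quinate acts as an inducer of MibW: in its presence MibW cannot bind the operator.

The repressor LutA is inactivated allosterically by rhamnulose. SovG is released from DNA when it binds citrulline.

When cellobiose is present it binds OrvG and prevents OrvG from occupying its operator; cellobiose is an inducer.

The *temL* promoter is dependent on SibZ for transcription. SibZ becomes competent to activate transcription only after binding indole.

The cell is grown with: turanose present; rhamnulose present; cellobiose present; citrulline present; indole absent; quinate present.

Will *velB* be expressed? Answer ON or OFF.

ON

Cellobiose is present, so OrvG is inactive.
Citrulline is present, so SovG is inactive.
Quinate is present, so MibW is inactive.
Rhamnulose is present, so LutA is inactive.
Turanose is present, so TorL is active.
No repressor is bound and TorL is active, so *velB* is transcribed.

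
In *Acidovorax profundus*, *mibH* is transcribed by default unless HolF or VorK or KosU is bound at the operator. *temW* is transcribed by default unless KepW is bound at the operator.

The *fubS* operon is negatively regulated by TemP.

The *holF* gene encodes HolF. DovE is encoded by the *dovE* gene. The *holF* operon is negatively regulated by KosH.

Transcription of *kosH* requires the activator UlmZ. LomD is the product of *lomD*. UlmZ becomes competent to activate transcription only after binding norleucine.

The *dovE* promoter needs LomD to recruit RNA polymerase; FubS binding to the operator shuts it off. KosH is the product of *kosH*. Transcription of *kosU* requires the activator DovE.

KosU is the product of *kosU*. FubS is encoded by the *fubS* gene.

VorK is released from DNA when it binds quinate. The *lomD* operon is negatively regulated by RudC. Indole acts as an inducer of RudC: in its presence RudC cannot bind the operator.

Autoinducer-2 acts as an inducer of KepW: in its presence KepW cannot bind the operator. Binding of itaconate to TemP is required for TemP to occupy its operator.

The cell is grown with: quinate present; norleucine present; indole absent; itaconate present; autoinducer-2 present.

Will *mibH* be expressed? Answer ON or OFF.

Norleucine is present, so UlmZ is active.
No repressor is bound and UlmZ is active, so *kosH* is transcribed.
So KosH is produced and active.
With repressor KosH bound, *holF* is not transcribed.
So HolF is not produced.
Quinate is present, so VorK is inactive.
Indole is absent, so RudC is active.
With repressor RudC bound, *lomD* is not transcribed.
So LomD is not produced.
Itaconate is present, so TemP is active.
With repressor TemP bound, *fubS* is not transcribed.
So FubS is not produced.
Required activator LomD is absent, so *dovE* is not transcribed.
So DovE is not produced.
Required activator DovE is absent, so *kosU* is not transcribed.
So KosU is not produced.
With no repressor bound, *mibH* is transcribed.

ON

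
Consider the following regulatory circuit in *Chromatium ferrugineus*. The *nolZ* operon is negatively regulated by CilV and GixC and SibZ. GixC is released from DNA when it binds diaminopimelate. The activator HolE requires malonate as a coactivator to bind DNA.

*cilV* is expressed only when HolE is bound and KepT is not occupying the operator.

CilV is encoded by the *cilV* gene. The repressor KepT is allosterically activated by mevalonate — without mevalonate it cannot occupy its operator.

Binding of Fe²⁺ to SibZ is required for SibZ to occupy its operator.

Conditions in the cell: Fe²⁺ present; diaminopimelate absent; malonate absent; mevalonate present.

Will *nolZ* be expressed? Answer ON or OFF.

OFF

Mevalonate is present, so KepT is active.
Malonate is absent, so HolE is inactive.
With repressor KepT bound, *cilV* is not transcribed.
So CilV is not produced.
Diaminopimelate is absent, so GixC is active.
Fe²⁺ is present, so SibZ is active.
With repressor GixC bound, *nolZ* is not transcribed.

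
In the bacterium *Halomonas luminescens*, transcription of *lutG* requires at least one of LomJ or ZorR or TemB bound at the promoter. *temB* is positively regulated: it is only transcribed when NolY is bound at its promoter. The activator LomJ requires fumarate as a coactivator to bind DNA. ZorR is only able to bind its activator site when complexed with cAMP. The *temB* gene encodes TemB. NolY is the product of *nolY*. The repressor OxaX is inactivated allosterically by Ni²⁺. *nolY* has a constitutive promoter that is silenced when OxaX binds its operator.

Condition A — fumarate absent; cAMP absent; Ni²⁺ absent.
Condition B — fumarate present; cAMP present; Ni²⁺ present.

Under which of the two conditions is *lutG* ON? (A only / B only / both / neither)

Condition A:
Fumarate is absent, so LomJ is inactive.
cAMP is absent, so ZorR is inactive.
Ni²⁺ is absent, so OxaX is active.
With repressor OxaX bound, *nolY* is not transcribed.
So NolY is not produced.
Required activator NolY is absent, so *temB* is not transcribed.
So TemB is not produced.
No activator is available at the *lutG* promoter, so *lutG* is not transcribed.
→ *lutG* is OFF in A.
Condition B:
Fumarate is present, so LomJ is active.
cAMP is present, so ZorR is active.
Ni²⁺ is present, so OxaX is inactive.
With no repressor bound, *nolY* is transcribed.
So NolY is produced and active.
No repressor is bound and NolY is active, so *temB* is transcribed.
So TemB is produced and active.
Activator LomJ is present, so *lutG* is transcribed.
→ *lutG* is ON in B.

B only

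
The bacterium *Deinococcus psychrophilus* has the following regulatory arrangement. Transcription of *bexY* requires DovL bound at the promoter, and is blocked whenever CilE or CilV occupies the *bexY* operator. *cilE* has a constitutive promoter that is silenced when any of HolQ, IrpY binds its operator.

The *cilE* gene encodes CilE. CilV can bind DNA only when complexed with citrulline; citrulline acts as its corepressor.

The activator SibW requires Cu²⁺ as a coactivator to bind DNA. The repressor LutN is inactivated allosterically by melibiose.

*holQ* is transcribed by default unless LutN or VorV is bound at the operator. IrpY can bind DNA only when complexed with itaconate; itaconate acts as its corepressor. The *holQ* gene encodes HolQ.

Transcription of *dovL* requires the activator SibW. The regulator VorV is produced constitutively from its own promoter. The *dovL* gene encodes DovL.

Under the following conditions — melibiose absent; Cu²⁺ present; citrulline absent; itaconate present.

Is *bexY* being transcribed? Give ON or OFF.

Melibiose is absent, so LutN is active.
VorV is produced constitutively and is active.
With repressor LutN bound, *holQ* is not transcribed.
So HolQ is not produced.
Itaconate is present, so IrpY is active.
With repressor IrpY bound, *cilE* is not transcribed.
So CilE is not produced.
Citrulline is absent, so CilV is inactive.
Cu²⁺ is present, so SibW is active.
No repressor is bound and SibW is active, so *dovL* is transcribed.
So DovL is produced and active.
No repressor is bound and DovL is active, so *bexY* is transcribed.

ON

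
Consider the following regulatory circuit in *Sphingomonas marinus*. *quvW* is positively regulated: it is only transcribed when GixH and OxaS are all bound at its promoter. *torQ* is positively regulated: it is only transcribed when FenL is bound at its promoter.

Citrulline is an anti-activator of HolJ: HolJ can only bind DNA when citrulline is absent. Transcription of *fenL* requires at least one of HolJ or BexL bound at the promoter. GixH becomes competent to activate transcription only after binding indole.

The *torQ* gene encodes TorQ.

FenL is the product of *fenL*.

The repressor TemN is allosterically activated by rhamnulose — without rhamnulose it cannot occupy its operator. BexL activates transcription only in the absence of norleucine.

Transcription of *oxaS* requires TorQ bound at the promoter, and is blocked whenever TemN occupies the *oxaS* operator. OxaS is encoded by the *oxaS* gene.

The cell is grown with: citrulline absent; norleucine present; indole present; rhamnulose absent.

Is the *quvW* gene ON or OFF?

Indole is present, so GixH is active.
Citrulline is absent, so HolJ is active.
Norleucine is present, so BexL is inactive.
Activator HolJ is present, so *fenL* is transcribed.
So FenL is produced and active.
No repressor is bound and FenL is active, so *torQ* is transcribed.
So TorQ is produced and active.
Rhamnulose is absent, so TemN is inactive.
No repressor is bound and TorQ is active, so *oxaS* is transcribed.
So OxaS is produced and active.
No repressor is bound and GixH and OxaS are active, so *quvW* is transcribed.

ON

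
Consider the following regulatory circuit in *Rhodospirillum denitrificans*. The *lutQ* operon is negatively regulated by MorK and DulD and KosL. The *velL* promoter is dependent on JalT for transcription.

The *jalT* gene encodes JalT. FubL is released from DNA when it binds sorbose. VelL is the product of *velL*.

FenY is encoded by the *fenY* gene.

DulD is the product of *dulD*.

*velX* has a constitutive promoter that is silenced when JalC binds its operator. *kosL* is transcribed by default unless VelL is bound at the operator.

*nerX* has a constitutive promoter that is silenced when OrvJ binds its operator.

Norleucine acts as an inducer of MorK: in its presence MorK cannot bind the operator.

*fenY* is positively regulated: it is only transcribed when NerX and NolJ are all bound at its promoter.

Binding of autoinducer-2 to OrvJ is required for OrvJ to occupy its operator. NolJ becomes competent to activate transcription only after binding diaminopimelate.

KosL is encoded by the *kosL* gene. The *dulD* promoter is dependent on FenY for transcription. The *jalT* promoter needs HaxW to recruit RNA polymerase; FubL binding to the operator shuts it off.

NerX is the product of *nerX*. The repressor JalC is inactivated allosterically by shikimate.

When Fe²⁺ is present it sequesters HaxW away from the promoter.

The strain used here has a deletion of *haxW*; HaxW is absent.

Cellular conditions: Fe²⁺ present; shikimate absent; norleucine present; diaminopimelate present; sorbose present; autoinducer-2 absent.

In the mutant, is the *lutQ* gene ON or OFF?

OFF

Norleucine is present, so MorK is inactive.
Autoinducer-2 is absent, so OrvJ is inactive.
With no repressor bound, *nerX* is transcribed.
So NerX is produced and active.
Diaminopimelate is present, so NolJ is active.
No repressor is bound and NerX and NolJ are active, so *fenY* is transcribed.
So FenY is produced and active.
No repressor is bound and FenY is active, so *dulD* is transcribed.
So DulD is produced and active.
Sorbose is present, so FubL is inactive.
HaxW is non-functional in this strain, so it has no effect.
Required activator HaxW is absent, so *jalT* is not transcribed.
So JalT is not produced.
Required activator JalT is absent, so *velL* is not transcribed.
So VelL is not produced.
With no repressor bound, *kosL* is transcribed.
So KosL is produced and active.
With repressor DulD bound, *lutQ* is not transcribed.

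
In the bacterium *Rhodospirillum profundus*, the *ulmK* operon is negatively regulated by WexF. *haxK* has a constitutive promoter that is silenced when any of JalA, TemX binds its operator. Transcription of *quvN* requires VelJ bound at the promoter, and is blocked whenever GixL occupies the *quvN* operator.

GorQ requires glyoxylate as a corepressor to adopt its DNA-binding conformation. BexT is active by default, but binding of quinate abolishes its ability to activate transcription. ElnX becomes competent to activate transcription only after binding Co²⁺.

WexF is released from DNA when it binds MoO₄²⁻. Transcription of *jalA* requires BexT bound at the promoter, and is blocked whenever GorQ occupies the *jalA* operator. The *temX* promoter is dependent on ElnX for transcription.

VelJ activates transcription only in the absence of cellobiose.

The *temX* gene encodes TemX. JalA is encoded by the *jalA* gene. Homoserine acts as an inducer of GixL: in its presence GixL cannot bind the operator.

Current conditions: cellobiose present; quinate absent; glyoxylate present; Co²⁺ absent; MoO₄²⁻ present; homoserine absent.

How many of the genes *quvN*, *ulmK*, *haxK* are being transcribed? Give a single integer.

Homoserine is absent, so GixL is active.
Cellobiose is present, so VelJ is inactive.
With repressor GixL bound, *quvN* is not transcribed.
→ *quvN* is OFF.
MoO₄²⁻ is present, so WexF is inactive.
With no repressor bound, *ulmK* is transcribed.
→ *ulmK* is ON.
Glyoxylate is present, so GorQ is active.
Quinate is absent, so BexT is active.
With repressor GorQ bound, *jalA* is not transcribed.
So JalA is not produced.
Co²⁺ is absent, so ElnX is inactive.
Required activator ElnX is absent, so *temX* is not transcribed.
So TemX is not produced.
With no repressor bound, *haxK* is transcribed.
→ *haxK* is ON.
2 of the 3 genes are transcribed.

2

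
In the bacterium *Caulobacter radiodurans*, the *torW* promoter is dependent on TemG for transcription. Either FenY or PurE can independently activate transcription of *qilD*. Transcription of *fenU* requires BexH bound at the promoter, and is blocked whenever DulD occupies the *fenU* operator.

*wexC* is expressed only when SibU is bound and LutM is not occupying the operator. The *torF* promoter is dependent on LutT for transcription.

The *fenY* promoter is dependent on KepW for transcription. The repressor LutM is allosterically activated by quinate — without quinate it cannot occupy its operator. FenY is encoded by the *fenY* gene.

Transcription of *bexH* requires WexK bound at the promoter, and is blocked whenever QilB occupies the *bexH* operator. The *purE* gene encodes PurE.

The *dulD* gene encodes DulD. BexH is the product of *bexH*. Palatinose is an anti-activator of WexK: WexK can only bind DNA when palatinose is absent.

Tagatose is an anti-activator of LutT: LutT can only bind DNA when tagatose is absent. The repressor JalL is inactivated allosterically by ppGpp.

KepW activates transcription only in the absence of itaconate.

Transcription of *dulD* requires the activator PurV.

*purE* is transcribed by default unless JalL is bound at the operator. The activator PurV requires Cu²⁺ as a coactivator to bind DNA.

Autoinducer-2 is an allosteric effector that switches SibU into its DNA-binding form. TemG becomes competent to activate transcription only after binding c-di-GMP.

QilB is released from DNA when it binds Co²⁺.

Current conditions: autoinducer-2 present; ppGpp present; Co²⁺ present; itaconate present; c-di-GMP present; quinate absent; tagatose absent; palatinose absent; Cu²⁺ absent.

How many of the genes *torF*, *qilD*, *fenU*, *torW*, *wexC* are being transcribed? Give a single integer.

Tagatose is absent, so LutT is active.
No repressor is bound and LutT is active, so *torF* is transcribed.
→ *torF* is ON.
Itaconate is present, so KepW is inactive.
Required activator KepW is absent, so *fenY* is not transcribed.
So FenY is not produced.
ppGpp is present, so JalL is inactive.
With no repressor bound, *purE* is transcribed.
So PurE is produced and active.
Activator PurE is present, so *qilD* is transcribed.
→ *qilD* is ON.
Palatinose is absent, so WexK is active.
Co²⁺ is present, so QilB is inactive.
No repressor is bound and WexK is active, so *bexH* is transcribed.
So BexH is produced and active.
Cu²⁺ is absent, so PurV is inactive.
Required activator PurV is absent, so *dulD* is not transcribed.
So DulD is not produced.
No repressor is bound and BexH is active, so *fenU* is transcribed.
→ *fenU* is ON.
c-di-GMP is present, so TemG is active.
No repressor is bound and TemG is active, so *torW* is transcribed.
→ *torW* is ON.
Quinate is absent, so LutM is inactive.
Autoinducer-2 is present, so SibU is active.
No repressor is bound and SibU is active, so *wexC* is transcribed.
→ *wexC* is ON.
5 of the 5 genes are transcribed.

5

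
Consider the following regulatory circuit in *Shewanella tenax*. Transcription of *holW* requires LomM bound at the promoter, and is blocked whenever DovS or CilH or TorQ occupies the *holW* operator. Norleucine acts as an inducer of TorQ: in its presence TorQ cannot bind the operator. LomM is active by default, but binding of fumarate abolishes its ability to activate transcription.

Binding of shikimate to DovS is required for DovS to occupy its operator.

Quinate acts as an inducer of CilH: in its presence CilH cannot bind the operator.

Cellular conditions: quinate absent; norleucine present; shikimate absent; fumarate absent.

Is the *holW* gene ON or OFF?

OFF

Shikimate is absent, so DovS is inactive.
Fumarate is absent, so LomM is active.
Quinate is absent, so CilH is active.
Norleucine is present, so TorQ is inactive.
With repressor CilH bound, *holW* is not transcribed.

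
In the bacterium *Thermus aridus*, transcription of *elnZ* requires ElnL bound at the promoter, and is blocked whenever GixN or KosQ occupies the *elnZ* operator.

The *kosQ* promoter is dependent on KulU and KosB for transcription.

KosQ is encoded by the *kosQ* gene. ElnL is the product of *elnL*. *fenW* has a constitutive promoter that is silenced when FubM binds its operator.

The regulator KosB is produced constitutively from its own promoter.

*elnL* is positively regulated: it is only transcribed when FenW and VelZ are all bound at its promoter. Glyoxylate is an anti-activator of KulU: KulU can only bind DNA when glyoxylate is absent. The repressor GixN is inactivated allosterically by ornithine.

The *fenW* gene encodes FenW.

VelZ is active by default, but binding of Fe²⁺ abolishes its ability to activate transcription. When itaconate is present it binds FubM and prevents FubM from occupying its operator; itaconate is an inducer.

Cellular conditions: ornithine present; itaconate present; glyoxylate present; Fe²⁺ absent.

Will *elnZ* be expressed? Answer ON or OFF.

ON

Ornithine is present, so GixN is inactive.
Glyoxylate is present, so KulU is inactive.
KosB is produced constitutively and is active.
Required activator KulU is absent, so *kosQ* is not transcribed.
So KosQ is not produced.
Itaconate is present, so FubM is inactive.
With no repressor bound, *fenW* is transcribed.
So FenW is produced and active.
Fe²⁺ is absent, so VelZ is active.
No repressor is bound and FenW and VelZ are active, so *elnL* is transcribed.
So ElnL is produced and active.
No repressor is bound and ElnL is active, so *elnZ* is transcribed.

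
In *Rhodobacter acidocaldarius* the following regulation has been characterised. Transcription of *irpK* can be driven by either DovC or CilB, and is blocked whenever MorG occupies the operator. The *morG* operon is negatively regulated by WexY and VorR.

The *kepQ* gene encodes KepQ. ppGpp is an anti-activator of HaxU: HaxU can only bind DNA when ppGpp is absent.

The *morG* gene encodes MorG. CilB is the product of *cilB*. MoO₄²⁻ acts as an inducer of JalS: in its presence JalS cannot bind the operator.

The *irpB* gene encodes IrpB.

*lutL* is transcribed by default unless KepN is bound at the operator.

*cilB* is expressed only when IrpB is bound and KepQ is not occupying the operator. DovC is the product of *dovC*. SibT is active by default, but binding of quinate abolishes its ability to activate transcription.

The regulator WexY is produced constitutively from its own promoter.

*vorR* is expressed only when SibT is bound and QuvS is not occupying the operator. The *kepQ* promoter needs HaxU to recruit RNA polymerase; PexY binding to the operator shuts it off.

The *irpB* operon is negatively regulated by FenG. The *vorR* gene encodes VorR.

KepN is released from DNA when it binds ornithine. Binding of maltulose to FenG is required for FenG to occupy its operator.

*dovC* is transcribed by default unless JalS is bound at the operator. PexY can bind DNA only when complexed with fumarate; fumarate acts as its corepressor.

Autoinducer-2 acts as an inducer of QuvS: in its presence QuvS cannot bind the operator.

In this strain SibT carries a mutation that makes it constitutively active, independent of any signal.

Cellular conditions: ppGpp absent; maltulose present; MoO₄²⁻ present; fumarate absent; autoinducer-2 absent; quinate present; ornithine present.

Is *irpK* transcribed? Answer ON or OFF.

MoO₄²⁻ is present, so JalS is inactive.
With no repressor bound, *dovC* is transcribed.
So DovC is produced and active.
ppGpp is absent, so HaxU is active.
Fumarate is absent, so PexY is inactive.
No repressor is bound and HaxU is active, so *kepQ* is transcribed.
So KepQ is produced and active.
Maltulose is present, so FenG is active.
With repressor FenG bound, *irpB* is not transcribed.
So IrpB is not produced.
With repressor KepQ bound, *cilB* is not transcribed.
So CilB is not produced.
WexY is produced constitutively and is active.
SibT is constitutively active in this strain.
Autoinducer-2 is absent, so QuvS is active.
With repressor QuvS bound, *vorR* is not transcribed.
So VorR is not produced.
With repressor WexY bound, *morG* is not transcribed.
So MorG is not produced.
Activator DovC is present, so *irpK* is transcribed.

ON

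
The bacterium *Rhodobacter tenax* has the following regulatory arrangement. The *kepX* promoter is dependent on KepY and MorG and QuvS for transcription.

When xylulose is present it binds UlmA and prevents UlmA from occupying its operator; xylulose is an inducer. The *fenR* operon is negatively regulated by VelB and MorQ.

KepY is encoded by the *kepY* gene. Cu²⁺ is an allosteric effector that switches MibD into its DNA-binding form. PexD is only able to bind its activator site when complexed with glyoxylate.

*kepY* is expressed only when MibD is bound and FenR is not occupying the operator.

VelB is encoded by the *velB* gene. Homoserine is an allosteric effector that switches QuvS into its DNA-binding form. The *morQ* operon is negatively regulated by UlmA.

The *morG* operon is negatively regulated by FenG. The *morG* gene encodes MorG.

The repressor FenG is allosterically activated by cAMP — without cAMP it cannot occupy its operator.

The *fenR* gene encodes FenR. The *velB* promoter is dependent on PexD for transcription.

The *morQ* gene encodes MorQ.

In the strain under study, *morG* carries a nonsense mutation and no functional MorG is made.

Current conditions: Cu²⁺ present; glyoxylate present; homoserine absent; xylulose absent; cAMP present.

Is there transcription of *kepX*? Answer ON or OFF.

Glyoxylate is present, so PexD is active.
No repressor is bound and PexD is active, so *velB* is transcribed.
So VelB is produced and active.
Xylulose is absent, so UlmA is active.
With repressor UlmA bound, *morQ* is not transcribed.
So MorQ is not produced.
With repressor VelB bound, *fenR* is not transcribed.
So FenR is not produced.
Cu²⁺ is present, so MibD is active.
No repressor is bound and MibD is active, so *kepY* is transcribed.
So KepY is produced and active.
MorG is non-functional in this strain, so it has no effect.
Homoserine is absent, so QuvS is inactive.
Required activator MorG is absent, so *kepX* is not transcribed.

OFF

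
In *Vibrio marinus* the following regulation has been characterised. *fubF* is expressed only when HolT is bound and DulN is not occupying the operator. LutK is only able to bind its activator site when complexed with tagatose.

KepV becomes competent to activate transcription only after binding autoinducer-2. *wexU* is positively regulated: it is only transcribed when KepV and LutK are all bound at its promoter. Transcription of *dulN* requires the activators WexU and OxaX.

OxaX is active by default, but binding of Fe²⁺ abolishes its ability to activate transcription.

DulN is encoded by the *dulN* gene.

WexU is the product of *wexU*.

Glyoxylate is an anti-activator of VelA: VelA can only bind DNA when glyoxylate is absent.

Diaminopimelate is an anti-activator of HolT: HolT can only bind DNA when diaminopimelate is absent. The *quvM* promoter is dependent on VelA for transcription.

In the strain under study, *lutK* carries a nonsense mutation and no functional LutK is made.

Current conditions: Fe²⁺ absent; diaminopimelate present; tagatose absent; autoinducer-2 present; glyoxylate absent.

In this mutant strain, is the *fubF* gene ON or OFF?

OFF

Diaminopimelate is present, so HolT is inactive.
Autoinducer-2 is present, so KepV is active.
LutK is non-functional in this strain, so it has no effect.
Required activator LutK is absent, so *wexU* is not transcribed.
So WexU is not produced.
Fe²⁺ is absent, so OxaX is active.
Required activator WexU is absent, so *dulN* is not transcribed.
So DulN is not produced.
Required activator HolT is absent, so *fubF* is not transcribed.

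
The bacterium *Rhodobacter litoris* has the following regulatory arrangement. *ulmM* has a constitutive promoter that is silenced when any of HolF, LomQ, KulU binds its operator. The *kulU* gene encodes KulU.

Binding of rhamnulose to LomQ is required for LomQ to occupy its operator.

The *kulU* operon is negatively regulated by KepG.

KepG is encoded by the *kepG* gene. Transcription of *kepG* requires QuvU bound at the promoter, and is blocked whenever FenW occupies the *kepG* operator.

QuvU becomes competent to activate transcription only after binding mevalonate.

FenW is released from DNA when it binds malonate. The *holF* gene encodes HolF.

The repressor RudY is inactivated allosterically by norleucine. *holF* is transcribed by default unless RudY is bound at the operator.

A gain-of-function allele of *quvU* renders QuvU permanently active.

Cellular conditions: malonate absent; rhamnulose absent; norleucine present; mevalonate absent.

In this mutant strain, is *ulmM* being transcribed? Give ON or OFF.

Norleucine is present, so RudY is inactive.
With no repressor bound, *holF* is transcribed.
So HolF is produced and active.
Rhamnulose is absent, so LomQ is inactive.
Malonate is absent, so FenW is active.
QuvU is constitutively active in this strain.
With repressor FenW bound, *kepG* is not transcribed.
So KepG is not produced.
With no repressor bound, *kulU* is transcribed.
So KulU is produced and active.
With repressor HolF bound, *ulmM* is not transcribed.

OFF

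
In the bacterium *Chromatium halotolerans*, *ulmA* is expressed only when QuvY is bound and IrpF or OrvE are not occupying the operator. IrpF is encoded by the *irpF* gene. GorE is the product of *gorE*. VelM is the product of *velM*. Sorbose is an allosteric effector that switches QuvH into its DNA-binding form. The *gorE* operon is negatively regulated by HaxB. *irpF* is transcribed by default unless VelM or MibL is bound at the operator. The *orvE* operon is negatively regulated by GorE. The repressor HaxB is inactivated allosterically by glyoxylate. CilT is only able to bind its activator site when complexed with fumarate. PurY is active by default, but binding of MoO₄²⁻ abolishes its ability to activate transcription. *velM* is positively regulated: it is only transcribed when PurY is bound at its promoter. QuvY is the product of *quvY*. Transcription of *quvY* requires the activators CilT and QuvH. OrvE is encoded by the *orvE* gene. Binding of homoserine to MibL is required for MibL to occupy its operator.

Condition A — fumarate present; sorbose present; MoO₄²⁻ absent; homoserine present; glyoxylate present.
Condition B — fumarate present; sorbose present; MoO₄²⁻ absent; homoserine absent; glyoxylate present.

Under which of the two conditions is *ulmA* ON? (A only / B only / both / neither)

Condition A:
Fumarate is present, so CilT is active.
Sorbose is present, so QuvH is active.
No repressor is bound and CilT and QuvH are active, so *quvY* is transcribed.
So QuvY is produced and active.
MoO₄²⁻ is absent, so PurY is active.
No repressor is bound and PurY is active, so *velM* is transcribed.
So VelM is produced and active.
Homoserine is present, so MibL is active.
With repressor VelM bound, *irpF* is not transcribed.
So IrpF is not produced.
Glyoxylate is present, so HaxB is inactive.
With no repressor bound, *gorE* is transcribed.
So GorE is produced and active.
With repressor GorE bound, *orvE* is not transcribed.
So OrvE is not produced.
No repressor is bound and QuvY is active, so *ulmA* is transcribed.
→ *ulmA* is ON in A.
Condition B:
Fumarate is present, so CilT is active.
Sorbose is present, so QuvH is active.
No repressor is bound and CilT and QuvH are active, so *quvY* is transcribed.
So QuvY is produced and active.
MoO₄²⁻ is absent, so PurY is active.
No repressor is bound and PurY is active, so *velM* is transcribed.
So VelM is produced and active.
Homoserine is absent, so MibL is inactive.
With repressor VelM bound, *irpF* is not transcribed.
So IrpF is not produced.
Glyoxylate is present, so HaxB is inactive.
With no repressor bound, *gorE* is transcribed.
So GorE is produced and active.
With repressor GorE bound, *orvE* is not transcribed.
So OrvE is not produced.
No repressor is bound and QuvY is active, so *ulmA* is transcribed.
→ *ulmA* is ON in B.

both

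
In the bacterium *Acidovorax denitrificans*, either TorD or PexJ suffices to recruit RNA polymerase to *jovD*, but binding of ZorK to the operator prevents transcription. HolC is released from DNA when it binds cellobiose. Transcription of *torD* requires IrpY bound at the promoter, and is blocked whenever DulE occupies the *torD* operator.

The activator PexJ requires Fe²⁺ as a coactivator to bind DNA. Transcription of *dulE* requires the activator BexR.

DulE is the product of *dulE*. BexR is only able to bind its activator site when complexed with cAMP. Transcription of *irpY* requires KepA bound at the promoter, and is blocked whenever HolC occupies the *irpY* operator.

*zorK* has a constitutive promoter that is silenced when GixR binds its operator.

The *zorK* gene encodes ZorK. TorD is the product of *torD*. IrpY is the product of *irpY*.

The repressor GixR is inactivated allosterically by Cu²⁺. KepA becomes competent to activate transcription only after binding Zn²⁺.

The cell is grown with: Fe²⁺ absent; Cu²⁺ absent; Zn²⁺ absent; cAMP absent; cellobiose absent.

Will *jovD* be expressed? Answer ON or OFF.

OFF

Cellobiose is absent, so HolC is active.
Zn²⁺ is absent, so KepA is inactive.
With repressor HolC bound, *irpY* is not transcribed.
So IrpY is not produced.
cAMP is absent, so BexR is inactive.
Required activator BexR is absent, so *dulE* is not transcribed.
So DulE is not produced.
Required activator IrpY is absent, so *torD* is not transcribed.
So TorD is not produced.
Fe²⁺ is absent, so PexJ is inactive.
Cu²⁺ is absent, so GixR is active.
With repressor GixR bound, *zorK* is not transcribed.
So ZorK is not produced.
No activator is available at the *jovD* promoter, so *jovD* is not transcribed.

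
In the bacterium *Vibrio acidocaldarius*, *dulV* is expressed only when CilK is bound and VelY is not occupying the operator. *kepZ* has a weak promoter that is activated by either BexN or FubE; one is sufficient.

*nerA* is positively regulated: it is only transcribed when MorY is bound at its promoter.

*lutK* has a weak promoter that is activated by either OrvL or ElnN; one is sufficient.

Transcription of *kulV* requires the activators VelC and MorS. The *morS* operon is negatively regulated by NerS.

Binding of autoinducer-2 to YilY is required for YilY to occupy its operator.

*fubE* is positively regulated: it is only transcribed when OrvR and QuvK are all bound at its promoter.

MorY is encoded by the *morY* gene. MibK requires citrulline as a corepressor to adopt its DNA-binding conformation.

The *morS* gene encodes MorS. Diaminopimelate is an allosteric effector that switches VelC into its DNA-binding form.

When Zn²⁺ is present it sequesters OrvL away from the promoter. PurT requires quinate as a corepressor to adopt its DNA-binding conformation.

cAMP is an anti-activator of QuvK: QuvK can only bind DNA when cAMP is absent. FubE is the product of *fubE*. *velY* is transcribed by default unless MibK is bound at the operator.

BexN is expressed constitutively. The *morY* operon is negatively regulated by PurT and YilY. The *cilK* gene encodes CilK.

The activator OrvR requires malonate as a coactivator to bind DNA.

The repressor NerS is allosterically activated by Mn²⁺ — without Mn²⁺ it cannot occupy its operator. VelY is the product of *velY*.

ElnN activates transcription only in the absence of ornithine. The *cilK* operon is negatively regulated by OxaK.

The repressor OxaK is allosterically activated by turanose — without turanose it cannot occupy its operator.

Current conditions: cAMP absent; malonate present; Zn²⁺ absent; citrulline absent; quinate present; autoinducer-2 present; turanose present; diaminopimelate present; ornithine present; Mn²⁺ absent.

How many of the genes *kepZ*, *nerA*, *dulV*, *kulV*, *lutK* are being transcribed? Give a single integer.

BexN is produced constitutively and is active.
Malonate is present, so OrvR is active.
cAMP is absent, so QuvK is active.
No repressor is bound and OrvR and QuvK are active, so *fubE* is transcribed.
So FubE is produced and active.
Activator BexN is present, so *kepZ* is transcribed.
→ *kepZ* is ON.
Quinate is present, so PurT is active.
Autoinducer-2 is present, so YilY is active.
With repressor PurT bound, *morY* is not transcribed.
So MorY is not produced.
Required activator MorY is absent, so *nerA* is not transcribed.
→ *nerA* is OFF.
Citrulline is absent, so MibK is inactive.
With no repressor bound, *velY* is transcribed.
So VelY is produced and active.
Turanose is present, so OxaK is active.
With repressor OxaK bound, *cilK* is not transcribed.
So CilK is not produced.
With repressor VelY bound, *dulV* is not transcribed.
→ *dulV* is OFF.
Diaminopimelate is present, so VelC is active.
Mn²⁺ is absent, so NerS is inactive.
With no repressor bound, *morS* is transcribed.
So MorS is produced and active.
No repressor is bound and VelC and MorS are active, so *kulV* is transcribed.
→ *kulV* is ON.
Zn²⁺ is absent, so OrvL is active.
Ornithine is present, so ElnN is inactive.
Activator OrvL is present, so *lutK* is transcribed.
→ *lutK* is ON.
3 of the 5 genes are transcribed.

3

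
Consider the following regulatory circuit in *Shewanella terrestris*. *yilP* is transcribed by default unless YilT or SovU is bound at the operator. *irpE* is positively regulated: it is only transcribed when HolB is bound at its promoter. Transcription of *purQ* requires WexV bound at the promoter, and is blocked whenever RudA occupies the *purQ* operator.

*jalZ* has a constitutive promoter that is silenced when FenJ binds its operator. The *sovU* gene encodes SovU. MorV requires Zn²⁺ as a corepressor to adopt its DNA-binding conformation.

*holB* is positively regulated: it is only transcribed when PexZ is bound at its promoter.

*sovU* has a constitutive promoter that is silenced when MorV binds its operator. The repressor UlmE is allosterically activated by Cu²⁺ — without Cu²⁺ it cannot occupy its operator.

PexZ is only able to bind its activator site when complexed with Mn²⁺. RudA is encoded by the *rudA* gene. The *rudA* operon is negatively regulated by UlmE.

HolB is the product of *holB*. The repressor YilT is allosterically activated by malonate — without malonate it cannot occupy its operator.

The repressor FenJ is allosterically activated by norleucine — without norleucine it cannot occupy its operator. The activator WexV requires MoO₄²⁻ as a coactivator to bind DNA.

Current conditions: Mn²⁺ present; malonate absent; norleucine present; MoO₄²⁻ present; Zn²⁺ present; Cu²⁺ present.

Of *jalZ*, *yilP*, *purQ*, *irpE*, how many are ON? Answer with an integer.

Norleucine is present, so FenJ is active.
With repressor FenJ bound, *jalZ* is not transcribed.
→ *jalZ* is OFF.
Malonate is absent, so YilT is inactive.
Zn²⁺ is present, so MorV is active.
With repressor MorV bound, *sovU* is not transcribed.
So SovU is not produced.
With no repressor bound, *yilP* is transcribed.
→ *yilP* is ON.
MoO₄²⁻ is present, so WexV is active.
Cu²⁺ is present, so UlmE is active.
With repressor UlmE bound, *rudA* is not transcribed.
So RudA is not produced.
No repressor is bound and WexV is active, so *purQ* is transcribed.
→ *purQ* is ON.
Mn²⁺ is present, so PexZ is active.
No repressor is bound and PexZ is active, so *holB* is transcribed.
So HolB is produced and active.
No repressor is bound and HolB is active, so *irpE* is transcribed.
→ *irpE* is ON.
3 of the 4 genes are transcribed.

3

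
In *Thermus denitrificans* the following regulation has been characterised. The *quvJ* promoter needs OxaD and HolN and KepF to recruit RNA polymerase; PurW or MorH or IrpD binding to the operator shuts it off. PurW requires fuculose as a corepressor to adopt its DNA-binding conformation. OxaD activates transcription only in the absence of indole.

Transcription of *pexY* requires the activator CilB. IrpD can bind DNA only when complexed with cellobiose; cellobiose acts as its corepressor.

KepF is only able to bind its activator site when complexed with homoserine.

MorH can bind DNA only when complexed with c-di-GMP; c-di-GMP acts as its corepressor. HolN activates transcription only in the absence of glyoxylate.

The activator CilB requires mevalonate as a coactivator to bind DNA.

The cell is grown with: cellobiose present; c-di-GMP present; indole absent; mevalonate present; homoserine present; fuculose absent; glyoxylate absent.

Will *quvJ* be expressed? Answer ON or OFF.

OFF

Fuculose is absent, so PurW is inactive.
Indole is absent, so OxaD is active.
c-di-GMP is present, so MorH is active.
Cellobiose is present, so IrpD is active.
Glyoxylate is absent, so HolN is active.
Homoserine is present, so KepF is active.
With repressor MorH bound, *quvJ* is not transcribed.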